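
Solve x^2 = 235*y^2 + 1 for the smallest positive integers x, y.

(x, y) = (46, 3)

First expand sqrt(235) as a continued fraction. With x_i = (sqrt(235) + m_i)/d_i and (m_0, d_0) = (0, 1): a_0 = floor(sqrt(235)) = 15, since 15^2 = 225 <= 235 < 256 = 16^2.
Iterate m_{i+1} = d_i*a_i - m_i, d_{i+1} = (235 - m_{i+1}^2)/d_i, a_{i+1} = floor((a_0 + m_{i+1})/d_{i+1}):
  m_1 = 1*15 - 0 = 15, d_1 = (235 - 15^2)/1 = 10/1 = 10, a_1 = floor((15 + 15)/10) = 3.
  m_2 = 10*3 - 15 = 15, d_2 = (235 - 15^2)/10 = 10/10 = 1, a_2 = floor((15 + 15)/1) = 30.
  m_3 = 1*30 - 15 = 15, d_3 = (235 - 15^2)/1 = 10/1 = 10: (m_3, d_3) = (m_1, d_1) = (15, 10), so from here the quotients repeat a_1, a_2; the period length is 2.
So sqrt(235) = [15; (3, 30)] with period length k = 2.
k is even, so the fundamental solution of x^2 - 235y^2 = 1 is (p_{k-1}, q_{k-1}) = (p_1, q_1); compute convergents through index 1.
Convergents (p_i = a_i*p_{i-1} + p_{i-2}, q_i = a_i*q_{i-1} + q_{i-2} with p_{-2}=0, p_{-1}=1, q_{-2}=1, q_{-1}=0):
  i=0: a_0=15, p_0 = 15*1 + 0 = 15, q_0 = 15*0 + 1 = 1.
  i=1: a_1=3, p_1 = 3*15 + 1 = 46, q_1 = 3*1 + 0 = 3.
Check: 46^2 - 235*3^2 = 2116 - 2115 = 1, so (x, y) = (46, 3) solves the equation, and by the theorem it is the least positive solution.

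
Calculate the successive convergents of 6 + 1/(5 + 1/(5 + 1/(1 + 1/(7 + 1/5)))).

6/1, 31/5, 161/26, 192/31, 1505/243, 7717/1246

Using the convergent recurrence p_i = a_i*p_{i-1} + p_{i-2}, q_i = a_i*q_{i-1} + q_{i-2} with p_{-2}=0, p_{-1}=1, q_{-2}=1, q_{-1}=0:
  i=0: a_0=6, p_0 = 6*1 + 0 = 6, q_0 = 6*0 + 1 = 1.
  i=1: a_1=5, p_1 = 5*6 + 1 = 31, q_1 = 5*1 + 0 = 5.
  i=2: a_2=5, p_2 = 5*31 + 6 = 161, q_2 = 5*5 + 1 = 26.
  i=3: a_3=1, p_3 = 1*161 + 31 = 192, q_3 = 1*26 + 5 = 31.
  i=4: a_4=7, p_4 = 7*192 + 161 = 1505, q_4 = 7*31 + 26 = 243.
  i=5: a_5=5, p_5 = 5*1505 + 192 = 7717, q_5 = 5*243 + 31 = 1246.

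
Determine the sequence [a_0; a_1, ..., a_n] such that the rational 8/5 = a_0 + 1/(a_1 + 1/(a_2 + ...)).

[1; 1, 1, 2]

Run the Euclidean algorithm on 8 and 5; the successive quotients are the partial quotients a_0, a_1, ... (each step inverts the fractional part left over by the previous one):
  8 = 1*5 + 3, so a_0 = 1.
  5 = 1*3 + 2, so a_1 = 1.
  3 = 1*2 + 1, so a_2 = 1.
  2 = 2*1 + 0, so a_3 = 2.
The remainder reaches 0 after 4 divisions, so the expansion has 4 partial quotients, read off in order.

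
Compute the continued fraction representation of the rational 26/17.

Run the Euclidean algorithm on 26 and 17; the successive quotients are the partial quotients a_0, a_1, ... (each step inverts the fractional part left over by the previous one):
  26 = 1*17 + 9, so a_0 = 1.
  17 = 1*9 + 8, so a_1 = 1.
  9 = 1*8 + 1, so a_2 = 1.
  8 = 8*1 + 0, so a_3 = 8.
The remainder reaches 0 after 4 divisions, so the expansion has 4 partial quotients, read off in order.

[1; 1, 1, 8]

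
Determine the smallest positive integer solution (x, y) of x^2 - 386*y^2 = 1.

First expand sqrt(386) as a continued fraction. With x_i = (sqrt(386) + m_i)/d_i and (m_0, d_0) = (0, 1): a_0 = floor(sqrt(386)) = 19, since 19^2 = 361 <= 386 < 400 = 20^2.
Iterate m_{i+1} = d_i*a_i - m_i, d_{i+1} = (386 - m_{i+1}^2)/d_i, a_{i+1} = floor((a_0 + m_{i+1})/d_{i+1}):
  m_1 = 1*19 - 0 = 19, d_1 = (386 - 19^2)/1 = 25/1 = 25, a_1 = floor((19 + 19)/25) = 1.
  m_2 = 25*1 - 19 = 6, d_2 = (386 - 6^2)/25 = 350/25 = 14, a_2 = floor((19 + 6)/14) = 1.
  m_3 = 14*1 - 6 = 8, d_3 = (386 - 8^2)/14 = 322/14 = 23, a_3 = floor((19 + 8)/23) = 1.
  m_4 = 23*1 - 8 = 15, d_4 = (386 - 15^2)/23 = 161/23 = 7, a_4 = floor((19 + 15)/7) = 4.
  m_5 = 7*4 - 15 = 13, d_5 = (386 - 13^2)/7 = 217/7 = 31, a_5 = floor((19 + 13)/31) = 1.
  m_6 = 31*1 - 13 = 18, d_6 = (386 - 18^2)/31 = 62/31 = 2, a_6 = floor((19 + 18)/2) = 18.
  m_7 = 2*18 - 18 = 18, d_7 = (386 - 18^2)/2 = 62/2 = 31, a_7 = floor((19 + 18)/31) = 1.
  m_8 = 31*1 - 18 = 13, d_8 = (386 - 13^2)/31 = 217/31 = 7, a_8 = floor((19 + 13)/7) = 4.
  m_9 = 7*4 - 13 = 15, d_9 = (386 - 15^2)/7 = 161/7 = 23, a_9 = floor((19 + 15)/23) = 1.
  m_10 = 23*1 - 15 = 8, d_10 = (386 - 8^2)/23 = 322/23 = 14, a_10 = floor((19 + 8)/14) = 1.
  m_11 = 14*1 - 8 = 6, d_11 = (386 - 6^2)/14 = 350/14 = 25, a_11 = floor((19 + 6)/25) = 1.
  m_12 = 25*1 - 6 = 19, d_12 = (386 - 19^2)/25 = 25/25 = 1, a_12 = floor((19 + 19)/1) = 38.
  m_13 = 1*38 - 19 = 19, d_13 = (386 - 19^2)/1 = 25/1 = 25: (m_13, d_13) = (m_1, d_1) = (19, 25), so from here the quotients repeat a_1, ..., a_12; the period length is 12.
So sqrt(386) = [19; (1, 1, 1, 4, 1, 18, 1, 4, 1, 1, 1, 38)] with period length k = 12.
k is even, so the fundamental solution of x^2 - 386y^2 = 1 is (p_{k-1}, q_{k-1}) = (p_11, q_11); compute convergents through index 11.
Convergents (p_i = a_i*p_{i-1} + p_{i-2}, q_i = a_i*q_{i-1} + q_{i-2} with p_{-2}=0, p_{-1}=1, q_{-2}=1, q_{-1}=0):
  i=0: a_0=19, p_0 = 19*1 + 0 = 19, q_0 = 19*0 + 1 = 1.
  i=1: a_1=1, p_1 = 1*19 + 1 = 20, q_1 = 1*1 + 0 = 1.
  i=2: a_2=1, p_2 = 1*20 + 19 = 39, q_2 = 1*1 + 1 = 2.
  i=3: a_3=1, p_3 = 1*39 + 20 = 59, q_3 = 1*2 + 1 = 3.
  i=4: a_4=4, p_4 = 4*59 + 39 = 275, q_4 = 4*3 + 2 = 14.
  i=5: a_5=1, p_5 = 1*275 + 59 = 334, q_5 = 1*14 + 3 = 17.
  i=6: a_6=18, p_6 = 18*334 + 275 = 6287, q_6 = 18*17 + 14 = 320.
  i=7: a_7=1, p_7 = 1*6287 + 334 = 6621, q_7 = 1*320 + 17 = 337.
  i=8: a_8=4, p_8 = 4*6621 + 6287 = 32771, q_8 = 4*337 + 320 = 1668.
  i=9: a_9=1, p_9 = 1*32771 + 6621 = 39392, q_9 = 1*1668 + 337 = 2005.
  i=10: a_10=1, p_10 = 1*39392 + 32771 = 72163, q_10 = 1*2005 + 1668 = 3673.
  i=11: a_11=1, p_11 = 1*72163 + 39392 = 111555, q_11 = 1*3673 + 2005 = 5678.
Check: 111555^2 - 386*5678^2 = 12444518025 - 12444518024 = 1, so (x, y) = (111555, 5678) solves the equation, and by the theorem it is the least positive solution.

(x, y) = (111555, 5678)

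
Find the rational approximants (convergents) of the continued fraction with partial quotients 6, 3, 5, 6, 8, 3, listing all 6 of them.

6/1, 19/3, 101/16, 625/99, 5101/808, 15928/2523

Using the convergent recurrence p_i = a_i*p_{i-1} + p_{i-2}, q_i = a_i*q_{i-1} + q_{i-2} with p_{-2}=0, p_{-1}=1, q_{-2}=1, q_{-1}=0:
  i=0: a_0=6, p_0 = 6*1 + 0 = 6, q_0 = 6*0 + 1 = 1.
  i=1: a_1=3, p_1 = 3*6 + 1 = 19, q_1 = 3*1 + 0 = 3.
  i=2: a_2=5, p_2 = 5*19 + 6 = 101, q_2 = 5*3 + 1 = 16.
  i=3: a_3=6, p_3 = 6*101 + 19 = 625, q_3 = 6*16 + 3 = 99.
  i=4: a_4=8, p_4 = 8*625 + 101 = 5101, q_4 = 8*99 + 16 = 808.
  i=5: a_5=3, p_5 = 3*5101 + 625 = 15928, q_5 = 3*808 + 99 = 2523.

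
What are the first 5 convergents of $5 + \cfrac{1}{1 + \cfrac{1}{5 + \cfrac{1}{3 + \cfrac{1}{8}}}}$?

Using the convergent recurrence p_i = a_i*p_{i-1} + p_{i-2}, q_i = a_i*q_{i-1} + q_{i-2} with p_{-2}=0, p_{-1}=1, q_{-2}=1, q_{-1}=0:
  i=0: a_0=5, p_0 = 5*1 + 0 = 5, q_0 = 5*0 + 1 = 1.
  i=1: a_1=1, p_1 = 1*5 + 1 = 6, q_1 = 1*1 + 0 = 1.
  i=2: a_2=5, p_2 = 5*6 + 5 = 35, q_2 = 5*1 + 1 = 6.
  i=3: a_3=3, p_3 = 3*35 + 6 = 111, q_3 = 3*6 + 1 = 19.
  i=4: a_4=8, p_4 = 8*111 + 35 = 923, q_4 = 8*19 + 6 = 158.

5/1, 6/1, 35/6, 111/19, 923/158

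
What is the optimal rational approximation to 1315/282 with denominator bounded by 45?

Expand x = 1315/282 as a continued fraction with the Euclidean algorithm:
  1315 = 4*282 + 187, so a_0 = 4.
  282 = 1*187 + 95, so a_1 = 1.
  187 = 1*95 + 92, so a_2 = 1.
  95 = 1*92 + 3, so a_3 = 1.
  92 = 30*3 + 2, so a_4 = 30.
  3 = 1*2 + 1, so a_5 = 1.
  2 = 2*1 + 0, so a_6 = 2.
so x = [4; 1, 1, 1, 30, 1, 2].
Convergents (p_i = a_i*p_{i-1} + p_{i-2}, q_i = a_i*q_{i-1} + q_{i-2} with p_{-2}=0, p_{-1}=1, q_{-2}=1, q_{-1}=0), until the denominator exceeds 45:
  i=0: a_0=4, p_0 = 4*1 + 0 = 4, q_0 = 4*0 + 1 = 1.
  i=1: a_1=1, p_1 = 1*4 + 1 = 5, q_1 = 1*1 + 0 = 1.
  i=2: a_2=1, p_2 = 1*5 + 4 = 9, q_2 = 1*1 + 1 = 2.
  i=3: a_3=1, p_3 = 1*9 + 5 = 14, q_3 = 1*2 + 1 = 3.
  i=4: a_4=30, p_4 = 30*14 + 9 = 429, q_4 = 30*3 + 2 = 92.
q_4 = 92 > 45, so the last convergent with denominator <= 45 is p_3/q_3 = 14/3.
The closest fraction with denominator <= 45 is either p_3/q_3 or the intermediate fraction (k*p_3 + p_2)/(k*q_3 + q_2) with the largest k >= 1 whose denominator stays <= 45; these approach x as k grows, and every other convergent or intermediate fraction in range is farther away.
Largest k: floor((45 - q_2)/q_3) = floor((45 - 2)/3) = 14.
That gives (14*14 + 9)/(14*3 + 2) = 205/44.
Compare the errors: |x - 14/3| = |1315*3 - 14*282|/(282*3) = 3/846, and |x - 205/44| = |1315*44 - 205*282|/(282*44) = 50/12408.
Cross-multiplying, 3*12408 = 37224 < 42300 = 50*846, so 3/846 is smaller: the convergent 14/3 is closer to x than 205/44.

14/3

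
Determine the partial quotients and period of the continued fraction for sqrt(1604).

[40; (20, 80)]

Write x_i = (sqrt(1604) + m_i)/d_i with (m_0, d_0) = (0, 1). a_0 = floor(sqrt(1604)) = 40, since 40^2 = 1600 <= 1604 < 1681 = 41^2.
Iterate m_{i+1} = d_i*a_i - m_i, d_{i+1} = (1604 - m_{i+1}^2)/d_i, a_{i+1} = floor((a_0 + m_{i+1})/d_{i+1}):
  m_1 = 1*40 - 0 = 40, d_1 = (1604 - 40^2)/1 = 4/1 = 4, a_1 = floor((40 + 40)/4) = 20.
  m_2 = 4*20 - 40 = 40, d_2 = (1604 - 40^2)/4 = 4/4 = 1, a_2 = floor((40 + 40)/1) = 80.
  m_3 = 1*80 - 40 = 40, d_3 = (1604 - 40^2)/1 = 4/1 = 4: (m_3, d_3) = (m_1, d_1) = (40, 4), so from here the quotients repeat a_1, a_2; the period length is 2.
Hence the expansion of sqrt(1604) is a_0 = 40 followed by the repeating block 20, 80 (period 2).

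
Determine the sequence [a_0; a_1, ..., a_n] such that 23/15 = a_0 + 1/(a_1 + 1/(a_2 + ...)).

Run the Euclidean algorithm on 23 and 15; the successive quotients are the partial quotients a_0, a_1, ... (each step inverts the fractional part left over by the previous one):
  23 = 1*15 + 8, so a_0 = 1.
  15 = 1*8 + 7, so a_1 = 1.
  8 = 1*7 + 1, so a_2 = 1.
  7 = 7*1 + 0, so a_3 = 7.
The remainder reaches 0 after 4 divisions, so the expansion has 4 partial quotients, read off in order.

[1; 1, 1, 7]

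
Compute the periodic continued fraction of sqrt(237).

Write x_i = (sqrt(237) + m_i)/d_i with (m_0, d_0) = (0, 1). a_0 = floor(sqrt(237)) = 15, since 15^2 = 225 <= 237 < 256 = 16^2.
Iterate m_{i+1} = d_i*a_i - m_i, d_{i+1} = (237 - m_{i+1}^2)/d_i, a_{i+1} = floor((a_0 + m_{i+1})/d_{i+1}):
  m_1 = 1*15 - 0 = 15, d_1 = (237 - 15^2)/1 = 12/1 = 12, a_1 = floor((15 + 15)/12) = 2.
  m_2 = 12*2 - 15 = 9, d_2 = (237 - 9^2)/12 = 156/12 = 13, a_2 = floor((15 + 9)/13) = 1.
  m_3 = 13*1 - 9 = 4, d_3 = (237 - 4^2)/13 = 221/13 = 17, a_3 = floor((15 + 4)/17) = 1.
  m_4 = 17*1 - 4 = 13, d_4 = (237 - 13^2)/17 = 68/17 = 4, a_4 = floor((15 + 13)/4) = 7.
  m_5 = 4*7 - 13 = 15, d_5 = (237 - 15^2)/4 = 12/4 = 3, a_5 = floor((15 + 15)/3) = 10.
  m_6 = 3*10 - 15 = 15, d_6 = (237 - 15^2)/3 = 12/3 = 4, a_6 = floor((15 + 15)/4) = 7.
  m_7 = 4*7 - 15 = 13, d_7 = (237 - 13^2)/4 = 68/4 = 17, a_7 = floor((15 + 13)/17) = 1.
  m_8 = 17*1 - 13 = 4, d_8 = (237 - 4^2)/17 = 221/17 = 13, a_8 = floor((15 + 4)/13) = 1.
  m_9 = 13*1 - 4 = 9, d_9 = (237 - 9^2)/13 = 156/13 = 12, a_9 = floor((15 + 9)/12) = 2.
  m_10 = 12*2 - 9 = 15, d_10 = (237 - 15^2)/12 = 12/12 = 1, a_10 = floor((15 + 15)/1) = 30.
  m_11 = 1*30 - 15 = 15, d_11 = (237 - 15^2)/1 = 12/1 = 12: (m_11, d_11) = (m_1, d_1) = (15, 12), so from here the quotients repeat a_1, ..., a_10; the period length is 10.
Hence the expansion of sqrt(237) is a_0 = 15 followed by the repeating block 2, 1, 1, 7, 10, 7, 1, 1, 2, 30 (period 10).

[15; (2, 1, 1, 7, 10, 7, 1, 1, 2, 30)]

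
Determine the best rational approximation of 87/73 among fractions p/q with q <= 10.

Expand x = 87/73 as a continued fraction with the Euclidean algorithm:
  87 = 1*73 + 14, so a_0 = 1.
  73 = 5*14 + 3, so a_1 = 5.
  14 = 4*3 + 2, so a_2 = 4.
  3 = 1*2 + 1, so a_3 = 1.
  2 = 2*1 + 0, so a_4 = 2.
so x = [1; 5, 4, 1, 2].
Convergents (p_i = a_i*p_{i-1} + p_{i-2}, q_i = a_i*q_{i-1} + q_{i-2} with p_{-2}=0, p_{-1}=1, q_{-2}=1, q_{-1}=0), until the denominator exceeds 10:
  i=0: a_0=1, p_0 = 1*1 + 0 = 1, q_0 = 1*0 + 1 = 1.
  i=1: a_1=5, p_1 = 5*1 + 1 = 6, q_1 = 5*1 + 0 = 5.
  i=2: a_2=4, p_2 = 4*6 + 1 = 25, q_2 = 4*5 + 1 = 21.
q_2 = 21 > 10, so the last convergent with denominator <= 10 is p_1/q_1 = 6/5.
The closest fraction with denominator <= 10 is either p_1/q_1 or the intermediate fraction (k*p_1 + p_0)/(k*q_1 + q_0) with the largest k >= 1 whose denominator stays <= 10; these approach x as k grows, and every other convergent or intermediate fraction in range is farther away.
Largest k: floor((10 - q_0)/q_1) = floor((10 - 1)/5) = 1.
That gives (1*6 + 1)/(1*5 + 1) = 7/6.
Compare the errors: |x - 6/5| = |87*5 - 6*73|/(73*5) = 3/365, and |x - 7/6| = |87*6 - 7*73|/(73*6) = 11/438.
Cross-multiplying, 3*438 = 1314 < 4015 = 11*365, so 3/365 is smaller: the convergent 6/5 is closer to x than 7/6.

6/5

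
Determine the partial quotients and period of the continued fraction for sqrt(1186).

Write x_i = (sqrt(1186) + m_i)/d_i with (m_0, d_0) = (0, 1). a_0 = floor(sqrt(1186)) = 34, since 34^2 = 1156 <= 1186 < 1225 = 35^2.
Iterate m_{i+1} = d_i*a_i - m_i, d_{i+1} = (1186 - m_{i+1}^2)/d_i, a_{i+1} = floor((a_0 + m_{i+1})/d_{i+1}):
  m_1 = 1*34 - 0 = 34, d_1 = (1186 - 34^2)/1 = 30/1 = 30, a_1 = floor((34 + 34)/30) = 2.
  m_2 = 30*2 - 34 = 26, d_2 = (1186 - 26^2)/30 = 510/30 = 17, a_2 = floor((34 + 26)/17) = 3.
  m_3 = 17*3 - 26 = 25, d_3 = (1186 - 25^2)/17 = 561/17 = 33, a_3 = floor((34 + 25)/33) = 1.
  m_4 = 33*1 - 25 = 8, d_4 = (1186 - 8^2)/33 = 1122/33 = 34, a_4 = floor((34 + 8)/34) = 1.
  m_5 = 34*1 - 8 = 26, d_5 = (1186 - 26^2)/34 = 510/34 = 15, a_5 = floor((34 + 26)/15) = 4.
  m_6 = 15*4 - 26 = 34, d_6 = (1186 - 34^2)/15 = 30/15 = 2, a_6 = floor((34 + 34)/2) = 34.
  m_7 = 2*34 - 34 = 34, d_7 = (1186 - 34^2)/2 = 30/2 = 15, a_7 = floor((34 + 34)/15) = 4.
  m_8 = 15*4 - 34 = 26, d_8 = (1186 - 26^2)/15 = 510/15 = 34, a_8 = floor((34 + 26)/34) = 1.
  m_9 = 34*1 - 26 = 8, d_9 = (1186 - 8^2)/34 = 1122/34 = 33, a_9 = floor((34 + 8)/33) = 1.
  m_10 = 33*1 - 8 = 25, d_10 = (1186 - 25^2)/33 = 561/33 = 17, a_10 = floor((34 + 25)/17) = 3.
  m_11 = 17*3 - 25 = 26, d_11 = (1186 - 26^2)/17 = 510/17 = 30, a_11 = floor((34 + 26)/30) = 2.
  m_12 = 30*2 - 26 = 34, d_12 = (1186 - 34^2)/30 = 30/30 = 1, a_12 = floor((34 + 34)/1) = 68.
  m_13 = 1*68 - 34 = 34, d_13 = (1186 - 34^2)/1 = 30/1 = 30: (m_13, d_13) = (m_1, d_1) = (34, 30), so from here the quotients repeat a_1, ..., a_12; the period length is 12.
Hence the expansion of sqrt(1186) is a_0 = 34 followed by the repeating block 2, 3, 1, 1, 4, 34, 4, 1, 1, 3, 2, 68 (period 12).

[34; (2, 3, 1, 1, 4, 34, 4, 1, 1, 3, 2, 68)]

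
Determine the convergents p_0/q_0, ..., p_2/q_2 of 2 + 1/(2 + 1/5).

2/1, 5/2, 27/11

Using the convergent recurrence p_i = a_i*p_{i-1} + p_{i-2}, q_i = a_i*q_{i-1} + q_{i-2} with p_{-2}=0, p_{-1}=1, q_{-2}=1, q_{-1}=0:
  i=0: a_0=2, p_0 = 2*1 + 0 = 2, q_0 = 2*0 + 1 = 1.
  i=1: a_1=2, p_1 = 2*2 + 1 = 5, q_1 = 2*1 + 0 = 2.
  i=2: a_2=5, p_2 = 5*5 + 2 = 27, q_2 = 5*2 + 1 = 11.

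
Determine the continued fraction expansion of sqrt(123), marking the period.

Write x_i = (sqrt(123) + m_i)/d_i with (m_0, d_0) = (0, 1). a_0 = floor(sqrt(123)) = 11, since 11^2 = 121 <= 123 < 144 = 12^2.
Iterate m_{i+1} = d_i*a_i - m_i, d_{i+1} = (123 - m_{i+1}^2)/d_i, a_{i+1} = floor((a_0 + m_{i+1})/d_{i+1}):
  m_1 = 1*11 - 0 = 11, d_1 = (123 - 11^2)/1 = 2/1 = 2, a_1 = floor((11 + 11)/2) = 11.
  m_2 = 2*11 - 11 = 11, d_2 = (123 - 11^2)/2 = 2/2 = 1, a_2 = floor((11 + 11)/1) = 22.
  m_3 = 1*22 - 11 = 11, d_3 = (123 - 11^2)/1 = 2/1 = 2: (m_3, d_3) = (m_1, d_1) = (11, 2), so from here the quotients repeat a_1, a_2; the period length is 2.
Hence the expansion of sqrt(123) is a_0 = 11 followed by the repeating block 11, 22 (period 2).

[11; (11, 22)]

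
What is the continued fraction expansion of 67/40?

[1; 1, 2, 13]

Run the Euclidean algorithm on 67 and 40; the successive quotients are the partial quotients a_0, a_1, ... (each step inverts the fractional part left over by the previous one):
  67 = 1*40 + 27, so a_0 = 1.
  40 = 1*27 + 13, so a_1 = 1.
  27 = 2*13 + 1, so a_2 = 2.
  13 = 13*1 + 0, so a_3 = 13.
The remainder reaches 0 after 4 divisions, so the expansion has 4 partial quotients, read off in order.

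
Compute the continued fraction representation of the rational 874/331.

Run the Euclidean algorithm on 874 and 331; the successive quotients are the partial quotients a_0, a_1, ... (each step inverts the fractional part left over by the previous one):
  874 = 2*331 + 212, so a_0 = 2.
  331 = 1*212 + 119, so a_1 = 1.
  212 = 1*119 + 93, so a_2 = 1.
  119 = 1*93 + 26, so a_3 = 1.
  93 = 3*26 + 15, so a_4 = 3.
  26 = 1*15 + 11, so a_5 = 1.
  15 = 1*11 + 4, so a_6 = 1.
  11 = 2*4 + 3, so a_7 = 2.
  4 = 1*3 + 1, so a_8 = 1.
  3 = 3*1 + 0, so a_9 = 3.
The remainder reaches 0 after 10 divisions, so the expansion has 10 partial quotients, read off in order.

[2; 1, 1, 1, 3, 1, 1, 2, 1, 3]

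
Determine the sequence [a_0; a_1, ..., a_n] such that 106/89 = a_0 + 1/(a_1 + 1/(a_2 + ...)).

[1; 5, 4, 4]

Run the Euclidean algorithm on 106 and 89; the successive quotients are the partial quotients a_0, a_1, ... (each step inverts the fractional part left over by the previous one):
  106 = 1*89 + 17, so a_0 = 1.
  89 = 5*17 + 4, so a_1 = 5.
  17 = 4*4 + 1, so a_2 = 4.
  4 = 4*1 + 0, so a_3 = 4.
The remainder reaches 0 after 4 divisions, so the expansion has 4 partial quotients, read off in order.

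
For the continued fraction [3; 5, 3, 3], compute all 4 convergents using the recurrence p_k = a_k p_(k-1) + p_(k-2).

3/1, 16/5, 51/16, 169/53

Using the convergent recurrence p_i = a_i*p_{i-1} + p_{i-2}, q_i = a_i*q_{i-1} + q_{i-2} with p_{-2}=0, p_{-1}=1, q_{-2}=1, q_{-1}=0:
  i=0: a_0=3, p_0 = 3*1 + 0 = 3, q_0 = 3*0 + 1 = 1.
  i=1: a_1=5, p_1 = 5*3 + 1 = 16, q_1 = 5*1 + 0 = 5.
  i=2: a_2=3, p_2 = 3*16 + 3 = 51, q_2 = 3*5 + 1 = 16.
  i=3: a_3=3, p_3 = 3*51 + 16 = 169, q_3 = 3*16 + 5 = 53.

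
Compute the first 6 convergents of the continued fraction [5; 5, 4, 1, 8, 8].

Using the convergent recurrence p_i = a_i*p_{i-1} + p_{i-2}, q_i = a_i*q_{i-1} + q_{i-2} with p_{-2}=0, p_{-1}=1, q_{-2}=1, q_{-1}=0:
  i=0: a_0=5, p_0 = 5*1 + 0 = 5, q_0 = 5*0 + 1 = 1.
  i=1: a_1=5, p_1 = 5*5 + 1 = 26, q_1 = 5*1 + 0 = 5.
  i=2: a_2=4, p_2 = 4*26 + 5 = 109, q_2 = 4*5 + 1 = 21.
  i=3: a_3=1, p_3 = 1*109 + 26 = 135, q_3 = 1*21 + 5 = 26.
  i=4: a_4=8, p_4 = 8*135 + 109 = 1189, q_4 = 8*26 + 21 = 229.
  i=5: a_5=8, p_5 = 8*1189 + 135 = 9647, q_5 = 8*229 + 26 = 1858.

5/1, 26/5, 109/21, 135/26, 1189/229, 9647/1858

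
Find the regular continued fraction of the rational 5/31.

Run the Euclidean algorithm on 5 and 31; the successive quotients are the partial quotients a_0, a_1, ... (each step inverts the fractional part left over by the previous one):
  5 = 0*31 + 5, so a_0 = 0.
  31 = 6*5 + 1, so a_1 = 6.
  5 = 5*1 + 0, so a_2 = 5.
The remainder reaches 0 after 3 divisions, so the expansion has 3 partial quotients, read off in order.

[0; 6, 5]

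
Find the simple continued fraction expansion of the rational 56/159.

[0; 2, 1, 5, 4, 2]

Run the Euclidean algorithm on 56 and 159; the successive quotients are the partial quotients a_0, a_1, ... (each step inverts the fractional part left over by the previous one):
  56 = 0*159 + 56, so a_0 = 0.
  159 = 2*56 + 47, so a_1 = 2.
  56 = 1*47 + 9, so a_2 = 1.
  47 = 5*9 + 2, so a_3 = 5.
  9 = 4*2 + 1, so a_4 = 4.
  2 = 2*1 + 0, so a_5 = 2.
The remainder reaches 0 after 6 divisions, so the expansion has 6 partial quotients, read off in order.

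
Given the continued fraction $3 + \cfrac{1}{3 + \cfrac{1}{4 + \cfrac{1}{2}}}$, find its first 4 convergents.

Using the convergent recurrence p_i = a_i*p_{i-1} + p_{i-2}, q_i = a_i*q_{i-1} + q_{i-2} with p_{-2}=0, p_{-1}=1, q_{-2}=1, q_{-1}=0:
  i=0: a_0=3, p_0 = 3*1 + 0 = 3, q_0 = 3*0 + 1 = 1.
  i=1: a_1=3, p_1 = 3*3 + 1 = 10, q_1 = 3*1 + 0 = 3.
  i=2: a_2=4, p_2 = 4*10 + 3 = 43, q_2 = 4*3 + 1 = 13.
  i=3: a_3=2, p_3 = 2*43 + 10 = 96, q_3 = 2*13 + 3 = 29.

3/1, 10/3, 43/13, 96/29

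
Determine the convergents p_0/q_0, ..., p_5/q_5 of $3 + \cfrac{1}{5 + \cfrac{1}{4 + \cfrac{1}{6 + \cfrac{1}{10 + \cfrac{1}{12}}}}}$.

Using the convergent recurrence p_i = a_i*p_{i-1} + p_{i-2}, q_i = a_i*q_{i-1} + q_{i-2} with p_{-2}=0, p_{-1}=1, q_{-2}=1, q_{-1}=0:
  i=0: a_0=3, p_0 = 3*1 + 0 = 3, q_0 = 3*0 + 1 = 1.
  i=1: a_1=5, p_1 = 5*3 + 1 = 16, q_1 = 5*1 + 0 = 5.
  i=2: a_2=4, p_2 = 4*16 + 3 = 67, q_2 = 4*5 + 1 = 21.
  i=3: a_3=6, p_3 = 6*67 + 16 = 418, q_3 = 6*21 + 5 = 131.
  i=4: a_4=10, p_4 = 10*418 + 67 = 4247, q_4 = 10*131 + 21 = 1331.
  i=5: a_5=12, p_5 = 12*4247 + 418 = 51382, q_5 = 12*1331 + 131 = 16103.

3/1, 16/5, 67/21, 418/131, 4247/1331, 51382/16103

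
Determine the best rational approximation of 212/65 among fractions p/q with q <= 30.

75/23

Expand x = 212/65 as a continued fraction with the Euclidean algorithm:
  212 = 3*65 + 17, so a_0 = 3.
  65 = 3*17 + 14, so a_1 = 3.
  17 = 1*14 + 3, so a_2 = 1.
  14 = 4*3 + 2, so a_3 = 4.
  3 = 1*2 + 1, so a_4 = 1.
  2 = 2*1 + 0, so a_5 = 2.
so x = [3; 3, 1, 4, 1, 2].
Convergents (p_i = a_i*p_{i-1} + p_{i-2}, q_i = a_i*q_{i-1} + q_{i-2} with p_{-2}=0, p_{-1}=1, q_{-2}=1, q_{-1}=0), until the denominator exceeds 30:
  i=0: a_0=3, p_0 = 3*1 + 0 = 3, q_0 = 3*0 + 1 = 1.
  i=1: a_1=3, p_1 = 3*3 + 1 = 10, q_1 = 3*1 + 0 = 3.
  i=2: a_2=1, p_2 = 1*10 + 3 = 13, q_2 = 1*3 + 1 = 4.
  i=3: a_3=4, p_3 = 4*13 + 10 = 62, q_3 = 4*4 + 3 = 19.
  i=4: a_4=1, p_4 = 1*62 + 13 = 75, q_4 = 1*19 + 4 = 23.
  i=5: a_5=2, p_5 = 2*75 + 62 = 212, q_5 = 2*23 + 19 = 65.
q_5 = 65 > 30, so the last convergent with denominator <= 30 is p_4/q_4 = 75/23.
The closest fraction with denominator <= 30 is either p_4/q_4 or the intermediate fraction (k*p_4 + p_3)/(k*q_4 + q_3) with the largest k >= 1 whose denominator stays <= 30; these approach x as k grows, and every other convergent or intermediate fraction in range is farther away.
Largest k: floor((30 - q_3)/q_4) = floor((30 - 19)/23) = 0.
Since k = 0, no intermediate fraction beyond p_4/q_4 has denominator <= 30, so the convergent 75/23 is the closest (its error is |212*23 - 75*65|/(65*23) = 1/1495).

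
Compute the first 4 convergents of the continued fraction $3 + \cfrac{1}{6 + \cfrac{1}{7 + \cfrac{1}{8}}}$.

3/1, 19/6, 136/43, 1107/350

Using the convergent recurrence p_i = a_i*p_{i-1} + p_{i-2}, q_i = a_i*q_{i-1} + q_{i-2} with p_{-2}=0, p_{-1}=1, q_{-2}=1, q_{-1}=0:
  i=0: a_0=3, p_0 = 3*1 + 0 = 3, q_0 = 3*0 + 1 = 1.
  i=1: a_1=6, p_1 = 6*3 + 1 = 19, q_1 = 6*1 + 0 = 6.
  i=2: a_2=7, p_2 = 7*19 + 3 = 136, q_2 = 7*6 + 1 = 43.
  i=3: a_3=8, p_3 = 8*136 + 19 = 1107, q_3 = 8*43 + 6 = 350.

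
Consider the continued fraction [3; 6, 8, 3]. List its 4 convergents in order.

Using the convergent recurrence p_i = a_i*p_{i-1} + p_{i-2}, q_i = a_i*q_{i-1} + q_{i-2} with p_{-2}=0, p_{-1}=1, q_{-2}=1, q_{-1}=0:
  i=0: a_0=3, p_0 = 3*1 + 0 = 3, q_0 = 3*0 + 1 = 1.
  i=1: a_1=6, p_1 = 6*3 + 1 = 19, q_1 = 6*1 + 0 = 6.
  i=2: a_2=8, p_2 = 8*19 + 3 = 155, q_2 = 8*6 + 1 = 49.
  i=3: a_3=3, p_3 = 3*155 + 19 = 484, q_3 = 3*49 + 6 = 153.

3/1, 19/6, 155/49, 484/153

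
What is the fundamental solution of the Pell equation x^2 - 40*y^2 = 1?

First expand sqrt(40) as a continued fraction. With x_i = (sqrt(40) + m_i)/d_i and (m_0, d_0) = (0, 1): a_0 = floor(sqrt(40)) = 6, since 6^2 = 36 <= 40 < 49 = 7^2.
Iterate m_{i+1} = d_i*a_i - m_i, d_{i+1} = (40 - m_{i+1}^2)/d_i, a_{i+1} = floor((a_0 + m_{i+1})/d_{i+1}):
  m_1 = 1*6 - 0 = 6, d_1 = (40 - 6^2)/1 = 4/1 = 4, a_1 = floor((6 + 6)/4) = 3.
  m_2 = 4*3 - 6 = 6, d_2 = (40 - 6^2)/4 = 4/4 = 1, a_2 = floor((6 + 6)/1) = 12.
  m_3 = 1*12 - 6 = 6, d_3 = (40 - 6^2)/1 = 4/1 = 4: (m_3, d_3) = (m_1, d_1) = (6, 4), so from here the quotients repeat a_1, a_2; the period length is 2.
So sqrt(40) = [6; (3, 12)] with period length k = 2.
k is even, so the fundamental solution of x^2 - 40y^2 = 1 is (p_{k-1}, q_{k-1}) = (p_1, q_1); compute convergents through index 1.
Convergents (p_i = a_i*p_{i-1} + p_{i-2}, q_i = a_i*q_{i-1} + q_{i-2} with p_{-2}=0, p_{-1}=1, q_{-2}=1, q_{-1}=0):
  i=0: a_0=6, p_0 = 6*1 + 0 = 6, q_0 = 6*0 + 1 = 1.
  i=1: a_1=3, p_1 = 3*6 + 1 = 19, q_1 = 3*1 + 0 = 3.
Check: 19^2 - 40*3^2 = 361 - 360 = 1, so (x, y) = (19, 3) solves the equation, and by the theorem it is the least positive solution.

(x, y) = (19, 3)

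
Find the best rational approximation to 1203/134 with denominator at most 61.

Expand x = 1203/134 as a continued fraction with the Euclidean algorithm:
  1203 = 8*134 + 131, so a_0 = 8.
  134 = 1*131 + 3, so a_1 = 1.
  131 = 43*3 + 2, so a_2 = 43.
  3 = 1*2 + 1, so a_3 = 1.
  2 = 2*1 + 0, so a_4 = 2.
so x = [8; 1, 43, 1, 2].
Convergents (p_i = a_i*p_{i-1} + p_{i-2}, q_i = a_i*q_{i-1} + q_{i-2} with p_{-2}=0, p_{-1}=1, q_{-2}=1, q_{-1}=0), until the denominator exceeds 61:
  i=0: a_0=8, p_0 = 8*1 + 0 = 8, q_0 = 8*0 + 1 = 1.
  i=1: a_1=1, p_1 = 1*8 + 1 = 9, q_1 = 1*1 + 0 = 1.
  i=2: a_2=43, p_2 = 43*9 + 8 = 395, q_2 = 43*1 + 1 = 44.
  i=3: a_3=1, p_3 = 1*395 + 9 = 404, q_3 = 1*44 + 1 = 45.
  i=4: a_4=2, p_4 = 2*404 + 395 = 1203, q_4 = 2*45 + 44 = 134.
q_4 = 134 > 61, so the last convergent with denominator <= 61 is p_3/q_3 = 404/45.
The closest fraction with denominator <= 61 is either p_3/q_3 or the intermediate fraction (k*p_3 + p_2)/(k*q_3 + q_2) with the largest k >= 1 whose denominator stays <= 61; these approach x as k grows, and every other convergent or intermediate fraction in range is farther away.
Largest k: floor((61 - q_2)/q_3) = floor((61 - 44)/45) = 0.
Since k = 0, no intermediate fraction beyond p_3/q_3 has denominator <= 61, so the convergent 404/45 is the closest (its error is |1203*45 - 404*134|/(134*45) = 1/6030).

404/45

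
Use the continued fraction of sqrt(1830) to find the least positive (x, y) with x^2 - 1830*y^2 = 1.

First expand sqrt(1830) as a continued fraction. With x_i = (sqrt(1830) + m_i)/d_i and (m_0, d_0) = (0, 1): a_0 = floor(sqrt(1830)) = 42, since 42^2 = 1764 <= 1830 < 1849 = 43^2.
Iterate m_{i+1} = d_i*a_i - m_i, d_{i+1} = (1830 - m_{i+1}^2)/d_i, a_{i+1} = floor((a_0 + m_{i+1})/d_{i+1}):
  m_1 = 1*42 - 0 = 42, d_1 = (1830 - 42^2)/1 = 66/1 = 66, a_1 = floor((42 + 42)/66) = 1.
  m_2 = 66*1 - 42 = 24, d_2 = (1830 - 24^2)/66 = 1254/66 = 19, a_2 = floor((42 + 24)/19) = 3.
  m_3 = 19*3 - 24 = 33, d_3 = (1830 - 33^2)/19 = 741/19 = 39, a_3 = floor((42 + 33)/39) = 1.
  m_4 = 39*1 - 33 = 6, d_4 = (1830 - 6^2)/39 = 1794/39 = 46, a_4 = floor((42 + 6)/46) = 1.
  m_5 = 46*1 - 6 = 40, d_5 = (1830 - 40^2)/46 = 230/46 = 5, a_5 = floor((42 + 40)/5) = 16.
  m_6 = 5*16 - 40 = 40, d_6 = (1830 - 40^2)/5 = 230/5 = 46, a_6 = floor((42 + 40)/46) = 1.
  m_7 = 46*1 - 40 = 6, d_7 = (1830 - 6^2)/46 = 1794/46 = 39, a_7 = floor((42 + 6)/39) = 1.
  m_8 = 39*1 - 6 = 33, d_8 = (1830 - 33^2)/39 = 741/39 = 19, a_8 = floor((42 + 33)/19) = 3.
  m_9 = 19*3 - 33 = 24, d_9 = (1830 - 24^2)/19 = 1254/19 = 66, a_9 = floor((42 + 24)/66) = 1.
  m_10 = 66*1 - 24 = 42, d_10 = (1830 - 42^2)/66 = 66/66 = 1, a_10 = floor((42 + 42)/1) = 84.
  m_11 = 1*84 - 42 = 42, d_11 = (1830 - 42^2)/1 = 66/1 = 66: (m_11, d_11) = (m_1, d_1) = (42, 66), so from here the quotients repeat a_1, ..., a_10; the period length is 10.
So sqrt(1830) = [42; (1, 3, 1, 1, 16, 1, 1, 3, 1, 84)] with period length k = 10.
k is even, so the fundamental solution of x^2 - 1830y^2 = 1 is (p_{k-1}, q_{k-1}) = (p_9, q_9); compute convergents through index 9.
Convergents (p_i = a_i*p_{i-1} + p_{i-2}, q_i = a_i*q_{i-1} + q_{i-2} with p_{-2}=0, p_{-1}=1, q_{-2}=1, q_{-1}=0):
  i=0: a_0=42, p_0 = 42*1 + 0 = 42, q_0 = 42*0 + 1 = 1.
  i=1: a_1=1, p_1 = 1*42 + 1 = 43, q_1 = 1*1 + 0 = 1.
  i=2: a_2=3, p_2 = 3*43 + 42 = 171, q_2 = 3*1 + 1 = 4.
  i=3: a_3=1, p_3 = 1*171 + 43 = 214, q_3 = 1*4 + 1 = 5.
  i=4: a_4=1, p_4 = 1*214 + 171 = 385, q_4 = 1*5 + 4 = 9.
  i=5: a_5=16, p_5 = 16*385 + 214 = 6374, q_5 = 16*9 + 5 = 149.
  i=6: a_6=1, p_6 = 1*6374 + 385 = 6759, q_6 = 1*149 + 9 = 158.
  i=7: a_7=1, p_7 = 1*6759 + 6374 = 13133, q_7 = 1*158 + 149 = 307.
  i=8: a_8=3, p_8 = 3*13133 + 6759 = 46158, q_8 = 3*307 + 158 = 1079.
  i=9: a_9=1, p_9 = 1*46158 + 13133 = 59291, q_9 = 1*1079 + 307 = 1386.
Check: 59291^2 - 1830*1386^2 = 3515422681 - 3515422680 = 1, so (x, y) = (59291, 1386) solves the equation, and by the theorem it is the least positive solution.

(x, y) = (59291, 1386)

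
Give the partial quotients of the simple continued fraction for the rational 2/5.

Run the Euclidean algorithm on 2 and 5; the successive quotients are the partial quotients a_0, a_1, ... (each step inverts the fractional part left over by the previous one):
  2 = 0*5 + 2, so a_0 = 0.
  5 = 2*2 + 1, so a_1 = 2.
  2 = 2*1 + 0, so a_2 = 2.
The remainder reaches 0 after 3 divisions, so the expansion has 3 partial quotients, read off in order.

[0; 2, 2]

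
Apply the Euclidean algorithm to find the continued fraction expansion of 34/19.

Run the Euclidean algorithm on 34 and 19; the successive quotients are the partial quotients a_0, a_1, ... (each step inverts the fractional part left over by the previous one):
  34 = 1*19 + 15, so a_0 = 1.
  19 = 1*15 + 4, so a_1 = 1.
  15 = 3*4 + 3, so a_2 = 3.
  4 = 1*3 + 1, so a_3 = 1.
  3 = 3*1 + 0, so a_4 = 3.
The remainder reaches 0 after 5 divisions, so the expansion has 5 partial quotients, read off in order.

[1; 1, 3, 1, 3]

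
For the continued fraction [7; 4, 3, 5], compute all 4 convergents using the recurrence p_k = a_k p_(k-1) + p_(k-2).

7/1, 29/4, 94/13, 499/69

Using the convergent recurrence p_i = a_i*p_{i-1} + p_{i-2}, q_i = a_i*q_{i-1} + q_{i-2} with p_{-2}=0, p_{-1}=1, q_{-2}=1, q_{-1}=0:
  i=0: a_0=7, p_0 = 7*1 + 0 = 7, q_0 = 7*0 + 1 = 1.
  i=1: a_1=4, p_1 = 4*7 + 1 = 29, q_1 = 4*1 + 0 = 4.
  i=2: a_2=3, p_2 = 3*29 + 7 = 94, q_2 = 3*4 + 1 = 13.
  i=3: a_3=5, p_3 = 5*94 + 29 = 499, q_3 = 5*13 + 4 = 69.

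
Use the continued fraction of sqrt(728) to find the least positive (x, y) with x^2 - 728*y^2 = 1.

(x, y) = (27, 1)

First expand sqrt(728) as a continued fraction. With x_i = (sqrt(728) + m_i)/d_i and (m_0, d_0) = (0, 1): a_0 = floor(sqrt(728)) = 26, since 26^2 = 676 <= 728 < 729 = 27^2.
Iterate m_{i+1} = d_i*a_i - m_i, d_{i+1} = (728 - m_{i+1}^2)/d_i, a_{i+1} = floor((a_0 + m_{i+1})/d_{i+1}):
  m_1 = 1*26 - 0 = 26, d_1 = (728 - 26^2)/1 = 52/1 = 52, a_1 = floor((26 + 26)/52) = 1.
  m_2 = 52*1 - 26 = 26, d_2 = (728 - 26^2)/52 = 52/52 = 1, a_2 = floor((26 + 26)/1) = 52.
  m_3 = 1*52 - 26 = 26, d_3 = (728 - 26^2)/1 = 52/1 = 52: (m_3, d_3) = (m_1, d_1) = (26, 52), so from here the quotients repeat a_1, a_2; the period length is 2.
So sqrt(728) = [26; (1, 52)] with period length k = 2.
k is even, so the fundamental solution of x^2 - 728y^2 = 1 is (p_{k-1}, q_{k-1}) = (p_1, q_1); compute convergents through index 1.
Convergents (p_i = a_i*p_{i-1} + p_{i-2}, q_i = a_i*q_{i-1} + q_{i-2} with p_{-2}=0, p_{-1}=1, q_{-2}=1, q_{-1}=0):
  i=0: a_0=26, p_0 = 26*1 + 0 = 26, q_0 = 26*0 + 1 = 1.
  i=1: a_1=1, p_1 = 1*26 + 1 = 27, q_1 = 1*1 + 0 = 1.
Check: 27^2 - 728*1^2 = 729 - 728 = 1, so (x, y) = (27, 1) solves the equation, and by the theorem it is the least positive solution.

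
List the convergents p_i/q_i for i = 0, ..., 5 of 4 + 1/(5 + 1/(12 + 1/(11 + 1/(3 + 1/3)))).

Using the convergent recurrence p_i = a_i*p_{i-1} + p_{i-2}, q_i = a_i*q_{i-1} + q_{i-2} with p_{-2}=0, p_{-1}=1, q_{-2}=1, q_{-1}=0:
  i=0: a_0=4, p_0 = 4*1 + 0 = 4, q_0 = 4*0 + 1 = 1.
  i=1: a_1=5, p_1 = 5*4 + 1 = 21, q_1 = 5*1 + 0 = 5.
  i=2: a_2=12, p_2 = 12*21 + 4 = 256, q_2 = 12*5 + 1 = 61.
  i=3: a_3=11, p_3 = 11*256 + 21 = 2837, q_3 = 11*61 + 5 = 676.
  i=4: a_4=3, p_4 = 3*2837 + 256 = 8767, q_4 = 3*676 + 61 = 2089.
  i=5: a_5=3, p_5 = 3*8767 + 2837 = 29138, q_5 = 3*2089 + 676 = 6943.

4/1, 21/5, 256/61, 2837/676, 8767/2089, 29138/6943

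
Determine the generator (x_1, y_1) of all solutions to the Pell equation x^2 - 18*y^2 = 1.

(x, y) = (17, 4)

First expand sqrt(18) as a continued fraction. With x_i = (sqrt(18) + m_i)/d_i and (m_0, d_0) = (0, 1): a_0 = floor(sqrt(18)) = 4, since 4^2 = 16 <= 18 < 25 = 5^2.
Iterate m_{i+1} = d_i*a_i - m_i, d_{i+1} = (18 - m_{i+1}^2)/d_i, a_{i+1} = floor((a_0 + m_{i+1})/d_{i+1}):
  m_1 = 1*4 - 0 = 4, d_1 = (18 - 4^2)/1 = 2/1 = 2, a_1 = floor((4 + 4)/2) = 4.
  m_2 = 2*4 - 4 = 4, d_2 = (18 - 4^2)/2 = 2/2 = 1, a_2 = floor((4 + 4)/1) = 8.
  m_3 = 1*8 - 4 = 4, d_3 = (18 - 4^2)/1 = 2/1 = 2: (m_3, d_3) = (m_1, d_1) = (4, 2), so from here the quotients repeat a_1, a_2; the period length is 2.
So sqrt(18) = [4; (4, 8)] with period length k = 2.
k is even, so the fundamental solution of x^2 - 18y^2 = 1 is (p_{k-1}, q_{k-1}) = (p_1, q_1); compute convergents through index 1.
Convergents (p_i = a_i*p_{i-1} + p_{i-2}, q_i = a_i*q_{i-1} + q_{i-2} with p_{-2}=0, p_{-1}=1, q_{-2}=1, q_{-1}=0):
  i=0: a_0=4, p_0 = 4*1 + 0 = 4, q_0 = 4*0 + 1 = 1.
  i=1: a_1=4, p_1 = 4*4 + 1 = 17, q_1 = 4*1 + 0 = 4.
Check: 17^2 - 18*4^2 = 289 - 288 = 1, so (x, y) = (17, 4) solves the equation, and by the theorem it is the least positive solution.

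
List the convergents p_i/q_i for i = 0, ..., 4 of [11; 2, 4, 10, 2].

Using the convergent recurrence p_i = a_i*p_{i-1} + p_{i-2}, q_i = a_i*q_{i-1} + q_{i-2} with p_{-2}=0, p_{-1}=1, q_{-2}=1, q_{-1}=0:
  i=0: a_0=11, p_0 = 11*1 + 0 = 11, q_0 = 11*0 + 1 = 1.
  i=1: a_1=2, p_1 = 2*11 + 1 = 23, q_1 = 2*1 + 0 = 2.
  i=2: a_2=4, p_2 = 4*23 + 11 = 103, q_2 = 4*2 + 1 = 9.
  i=3: a_3=10, p_3 = 10*103 + 23 = 1053, q_3 = 10*9 + 2 = 92.
  i=4: a_4=2, p_4 = 2*1053 + 103 = 2209, q_4 = 2*92 + 9 = 193.

11/1, 23/2, 103/9, 1053/92, 2209/193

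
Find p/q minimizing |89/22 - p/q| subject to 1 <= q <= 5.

Expand x = 89/22 as a continued fraction with the Euclidean algorithm:
  89 = 4*22 + 1, so a_0 = 4.
  22 = 22*1 + 0, so a_1 = 22.
so x = [4; 22].
Convergents (p_i = a_i*p_{i-1} + p_{i-2}, q_i = a_i*q_{i-1} + q_{i-2} with p_{-2}=0, p_{-1}=1, q_{-2}=1, q_{-1}=0), until the denominator exceeds 5:
  i=0: a_0=4, p_0 = 4*1 + 0 = 4, q_0 = 4*0 + 1 = 1.
  i=1: a_1=22, p_1 = 22*4 + 1 = 89, q_1 = 22*1 + 0 = 22.
q_1 = 22 > 5, so the last convergent with denominator <= 5 is p_0/q_0 = 4/1.
The closest fraction with denominator <= 5 is either p_0/q_0 or the intermediate fraction (k*p_0 + p_{-1})/(k*q_0 + q_{-1}) with the largest k >= 1 whose denominator stays <= 5; these approach x as k grows, and every other convergent or intermediate fraction in range is farther away.
Largest k: floor((5 - q_{-1})/q_0) = floor((5 - 0)/1) = 5 (using the seeds p_{-1} = 1, q_{-1} = 0).
That gives (5*4 + 1)/(5*1 + 0) = 21/5.
Compare the errors: |x - 4/1| = |89*1 - 4*22|/(22*1) = 1/22, and |x - 21/5| = |89*5 - 21*22|/(22*5) = 17/110.
Cross-multiplying, 1*110 = 110 < 374 = 17*22, so 1/22 is smaller: the convergent 4/1 is closer to x than 21/5.

4/1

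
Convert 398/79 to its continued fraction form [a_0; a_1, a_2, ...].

Run the Euclidean algorithm on 398 and 79; the successive quotients are the partial quotients a_0, a_1, ... (each step inverts the fractional part left over by the previous one):
  398 = 5*79 + 3, so a_0 = 5.
  79 = 26*3 + 1, so a_1 = 26.
  3 = 3*1 + 0, so a_2 = 3.
The remainder reaches 0 after 3 divisions, so the expansion has 3 partial quotients, read off in order.

[5; 26, 3]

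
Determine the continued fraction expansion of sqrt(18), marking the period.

[4; (4, 8)]

Write x_i = (sqrt(18) + m_i)/d_i with (m_0, d_0) = (0, 1). a_0 = floor(sqrt(18)) = 4, since 4^2 = 16 <= 18 < 25 = 5^2.
Iterate m_{i+1} = d_i*a_i - m_i, d_{i+1} = (18 - m_{i+1}^2)/d_i, a_{i+1} = floor((a_0 + m_{i+1})/d_{i+1}):
  m_1 = 1*4 - 0 = 4, d_1 = (18 - 4^2)/1 = 2/1 = 2, a_1 = floor((4 + 4)/2) = 4.
  m_2 = 2*4 - 4 = 4, d_2 = (18 - 4^2)/2 = 2/2 = 1, a_2 = floor((4 + 4)/1) = 8.
  m_3 = 1*8 - 4 = 4, d_3 = (18 - 4^2)/1 = 2/1 = 2: (m_3, d_3) = (m_1, d_1) = (4, 2), so from here the quotients repeat a_1, a_2; the period length is 2.
Hence the expansion of sqrt(18) is a_0 = 4 followed by the repeating block 4, 8 (period 2).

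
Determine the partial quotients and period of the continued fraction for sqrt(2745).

Write x_i = (sqrt(2745) + m_i)/d_i with (m_0, d_0) = (0, 1). a_0 = floor(sqrt(2745)) = 52, since 52^2 = 2704 <= 2745 < 2809 = 53^2.
Iterate m_{i+1} = d_i*a_i - m_i, d_{i+1} = (2745 - m_{i+1}^2)/d_i, a_{i+1} = floor((a_0 + m_{i+1})/d_{i+1}):
  m_1 = 1*52 - 0 = 52, d_1 = (2745 - 52^2)/1 = 41/1 = 41, a_1 = floor((52 + 52)/41) = 2.
  m_2 = 41*2 - 52 = 30, d_2 = (2745 - 30^2)/41 = 1845/41 = 45, a_2 = floor((52 + 30)/45) = 1.
  m_3 = 45*1 - 30 = 15, d_3 = (2745 - 15^2)/45 = 2520/45 = 56, a_3 = floor((52 + 15)/56) = 1.
  m_4 = 56*1 - 15 = 41, d_4 = (2745 - 41^2)/56 = 1064/56 = 19, a_4 = floor((52 + 41)/19) = 4.
  m_5 = 19*4 - 41 = 35, d_5 = (2745 - 35^2)/19 = 1520/19 = 80, a_5 = floor((52 + 35)/80) = 1.
  m_6 = 80*1 - 35 = 45, d_6 = (2745 - 45^2)/80 = 720/80 = 9, a_6 = floor((52 + 45)/9) = 10.
  m_7 = 9*10 - 45 = 45, d_7 = (2745 - 45^2)/9 = 720/9 = 80, a_7 = floor((52 + 45)/80) = 1.
  m_8 = 80*1 - 45 = 35, d_8 = (2745 - 35^2)/80 = 1520/80 = 19, a_8 = floor((52 + 35)/19) = 4.
  m_9 = 19*4 - 35 = 41, d_9 = (2745 - 41^2)/19 = 1064/19 = 56, a_9 = floor((52 + 41)/56) = 1.
  m_10 = 56*1 - 41 = 15, d_10 = (2745 - 15^2)/56 = 2520/56 = 45, a_10 = floor((52 + 15)/45) = 1.
  m_11 = 45*1 - 15 = 30, d_11 = (2745 - 30^2)/45 = 1845/45 = 41, a_11 = floor((52 + 30)/41) = 2.
  m_12 = 41*2 - 30 = 52, d_12 = (2745 - 52^2)/41 = 41/41 = 1, a_12 = floor((52 + 52)/1) = 104.
  m_13 = 1*104 - 52 = 52, d_13 = (2745 - 52^2)/1 = 41/1 = 41: (m_13, d_13) = (m_1, d_1) = (52, 41), so from here the quotients repeat a_1, ..., a_12; the period length is 12.
Hence the expansion of sqrt(2745) is a_0 = 52 followed by the repeating block 2, 1, 1, 4, 1, 10, 1, 4, 1, 1, 2, 104 (period 12).

[52; (2, 1, 1, 4, 1, 10, 1, 4, 1, 1, 2, 104)]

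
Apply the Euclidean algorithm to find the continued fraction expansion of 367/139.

Run the Euclidean algorithm on 367 and 139; the successive quotients are the partial quotients a_0, a_1, ... (each step inverts the fractional part left over by the previous one):
  367 = 2*139 + 89, so a_0 = 2.
  139 = 1*89 + 50, so a_1 = 1.
  89 = 1*50 + 39, so a_2 = 1.
  50 = 1*39 + 11, so a_3 = 1.
  39 = 3*11 + 6, so a_4 = 3.
  11 = 1*6 + 5, so a_5 = 1.
  6 = 1*5 + 1, so a_6 = 1.
  5 = 5*1 + 0, so a_7 = 5.
The remainder reaches 0 after 8 divisions, so the expansion has 8 partial quotients, read off in order.

[2; 1, 1, 1, 3, 1, 1, 5]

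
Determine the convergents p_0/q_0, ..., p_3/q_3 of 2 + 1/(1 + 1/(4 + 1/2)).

2/1, 3/1, 14/5, 31/11

Using the convergent recurrence p_i = a_i*p_{i-1} + p_{i-2}, q_i = a_i*q_{i-1} + q_{i-2} with p_{-2}=0, p_{-1}=1, q_{-2}=1, q_{-1}=0:
  i=0: a_0=2, p_0 = 2*1 + 0 = 2, q_0 = 2*0 + 1 = 1.
  i=1: a_1=1, p_1 = 1*2 + 1 = 3, q_1 = 1*1 + 0 = 1.
  i=2: a_2=4, p_2 = 4*3 + 2 = 14, q_2 = 4*1 + 1 = 5.
  i=3: a_3=2, p_3 = 2*14 + 3 = 31, q_3 = 2*5 + 1 = 11.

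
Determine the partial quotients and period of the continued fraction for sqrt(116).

Write x_i = (sqrt(116) + m_i)/d_i with (m_0, d_0) = (0, 1). a_0 = floor(sqrt(116)) = 10, since 10^2 = 100 <= 116 < 121 = 11^2.
Iterate m_{i+1} = d_i*a_i - m_i, d_{i+1} = (116 - m_{i+1}^2)/d_i, a_{i+1} = floor((a_0 + m_{i+1})/d_{i+1}):
  m_1 = 1*10 - 0 = 10, d_1 = (116 - 10^2)/1 = 16/1 = 16, a_1 = floor((10 + 10)/16) = 1.
  m_2 = 16*1 - 10 = 6, d_2 = (116 - 6^2)/16 = 80/16 = 5, a_2 = floor((10 + 6)/5) = 3.
  m_3 = 5*3 - 6 = 9, d_3 = (116 - 9^2)/5 = 35/5 = 7, a_3 = floor((10 + 9)/7) = 2.
  m_4 = 7*2 - 9 = 5, d_4 = (116 - 5^2)/7 = 91/7 = 13, a_4 = floor((10 + 5)/13) = 1.
  m_5 = 13*1 - 5 = 8, d_5 = (116 - 8^2)/13 = 52/13 = 4, a_5 = floor((10 + 8)/4) = 4.
  m_6 = 4*4 - 8 = 8, d_6 = (116 - 8^2)/4 = 52/4 = 13, a_6 = floor((10 + 8)/13) = 1.
  m_7 = 13*1 - 8 = 5, d_7 = (116 - 5^2)/13 = 91/13 = 7, a_7 = floor((10 + 5)/7) = 2.
  m_8 = 7*2 - 5 = 9, d_8 = (116 - 9^2)/7 = 35/7 = 5, a_8 = floor((10 + 9)/5) = 3.
  m_9 = 5*3 - 9 = 6, d_9 = (116 - 6^2)/5 = 80/5 = 16, a_9 = floor((10 + 6)/16) = 1.
  m_10 = 16*1 - 6 = 10, d_10 = (116 - 10^2)/16 = 16/16 = 1, a_10 = floor((10 + 10)/1) = 20.
  m_11 = 1*20 - 10 = 10, d_11 = (116 - 10^2)/1 = 16/1 = 16: (m_11, d_11) = (m_1, d_1) = (10, 16), so from here the quotients repeat a_1, ..., a_10; the period length is 10.
Hence the expansion of sqrt(116) is a_0 = 10 followed by the repeating block 1, 3, 2, 1, 4, 1, 2, 3, 1, 20 (period 10).

[10; (1, 3, 2, 1, 4, 1, 2, 3, 1, 20)]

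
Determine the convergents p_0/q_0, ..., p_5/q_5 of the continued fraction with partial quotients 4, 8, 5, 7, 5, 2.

4/1, 33/8, 169/41, 1216/295, 6249/1516, 13714/3327

Using the convergent recurrence p_i = a_i*p_{i-1} + p_{i-2}, q_i = a_i*q_{i-1} + q_{i-2} with p_{-2}=0, p_{-1}=1, q_{-2}=1, q_{-1}=0:
  i=0: a_0=4, p_0 = 4*1 + 0 = 4, q_0 = 4*0 + 1 = 1.
  i=1: a_1=8, p_1 = 8*4 + 1 = 33, q_1 = 8*1 + 0 = 8.
  i=2: a_2=5, p_2 = 5*33 + 4 = 169, q_2 = 5*8 + 1 = 41.
  i=3: a_3=7, p_3 = 7*169 + 33 = 1216, q_3 = 7*41 + 8 = 295.
  i=4: a_4=5, p_4 = 5*1216 + 169 = 6249, q_4 = 5*295 + 41 = 1516.
  i=5: a_5=2, p_5 = 2*6249 + 1216 = 13714, q_5 = 2*1516 + 295 = 3327.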